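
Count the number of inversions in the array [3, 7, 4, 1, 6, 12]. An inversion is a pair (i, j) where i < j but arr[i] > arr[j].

Finding inversions in [3, 7, 4, 1, 6, 12]:

(0, 3): arr[0]=3 > arr[3]=1
(1, 2): arr[1]=7 > arr[2]=4
(1, 3): arr[1]=7 > arr[3]=1
(1, 4): arr[1]=7 > arr[4]=6
(2, 3): arr[2]=4 > arr[3]=1

Total inversions: 5

The array has 5 inversion(s): (0,3), (1,2), (1,3), (1,4), (2,3). Each pair (i,j) satisfies i < j and arr[i] > arr[j].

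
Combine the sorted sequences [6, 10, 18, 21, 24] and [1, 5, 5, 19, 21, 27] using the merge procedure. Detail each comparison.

Merging process:

Compare 6 vs 1: take 1 from right. Merged: [1]
Compare 6 vs 5: take 5 from right. Merged: [1, 5]
Compare 6 vs 5: take 5 from right. Merged: [1, 5, 5]
Compare 6 vs 19: take 6 from left. Merged: [1, 5, 5, 6]
Compare 10 vs 19: take 10 from left. Merged: [1, 5, 5, 6, 10]
Compare 18 vs 19: take 18 from left. Merged: [1, 5, 5, 6, 10, 18]
Compare 21 vs 19: take 19 from right. Merged: [1, 5, 5, 6, 10, 18, 19]
Compare 21 vs 21: take 21 from left. Merged: [1, 5, 5, 6, 10, 18, 19, 21]
Compare 24 vs 21: take 21 from right. Merged: [1, 5, 5, 6, 10, 18, 19, 21, 21]
Compare 24 vs 27: take 24 from left. Merged: [1, 5, 5, 6, 10, 18, 19, 21, 21, 24]
Append remaining from right: [27]. Merged: [1, 5, 5, 6, 10, 18, 19, 21, 21, 24, 27]

Final merged array: [1, 5, 5, 6, 10, 18, 19, 21, 21, 24, 27]
Total comparisons: 10

The merged array is [1, 5, 5, 6, 10, 18, 19, 21, 21, 24, 27], requiring 10 comparisons. The merge step runs in O(n) time where n is the total number of elements.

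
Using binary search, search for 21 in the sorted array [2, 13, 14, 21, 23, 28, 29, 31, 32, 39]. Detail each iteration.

Binary search for 21 in [2, 13, 14, 21, 23, 28, 29, 31, 32, 39]:

lo=0, hi=9, mid=4, arr[mid]=23 -> 23 > 21, search left half
lo=0, hi=3, mid=1, arr[mid]=13 -> 13 < 21, search right half
lo=2, hi=3, mid=2, arr[mid]=14 -> 14 < 21, search right half
lo=3, hi=3, mid=3, arr[mid]=21 -> Found target at index 3!

Binary search finds 21 at index 3 after 4 comparisons. The search repeatedly halves the search space by comparing with the middle element.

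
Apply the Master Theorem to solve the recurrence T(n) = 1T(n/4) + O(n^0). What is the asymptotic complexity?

Master Theorem for T(n) = 1T(n/4) + O(n^0):

a = 1, b = 4, c = 0
log_b(a) = log_4(1) = 0.0000

Case 2: c = 0 = log_4(1) = 0.0000
T(n) = O(n^0 log n) = O(log n)

For T(n) = 1T(n/4) + O(n^0): log_4(1) = 0.0000. This is Case 2 of the Master Theorem (c = log_b(a), equal work at all levels), giving O(log n).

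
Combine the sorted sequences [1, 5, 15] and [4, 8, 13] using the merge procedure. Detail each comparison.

Merging process:

Compare 1 vs 4: take 1 from left. Merged: [1]
Compare 5 vs 4: take 4 from right. Merged: [1, 4]
Compare 5 vs 8: take 5 from left. Merged: [1, 4, 5]
Compare 15 vs 8: take 8 from right. Merged: [1, 4, 5, 8]
Compare 15 vs 13: take 13 from right. Merged: [1, 4, 5, 8, 13]
Append remaining from left: [15]. Merged: [1, 4, 5, 8, 13, 15]

Final merged array: [1, 4, 5, 8, 13, 15]
Total comparisons: 5

The merged array is [1, 4, 5, 8, 13, 15], requiring 5 comparisons. The merge step runs in O(n) time where n is the total number of elements.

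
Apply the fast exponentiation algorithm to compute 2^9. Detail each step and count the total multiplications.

Computing 2^9 by squaring (build up from 2^1; each line after the first costs one multiplication):

2^1 = 2
2^2 = (2^1)^2 = 2^2 = 4
2^4 = (2^2)^2 = 4^2 = 16
2^8 = (2^4)^2 = 16^2 = 256
2^9 = 2 * 2^8 = 2 * 256 = 512

Result: 512
Multiplications needed: 4 (4 lines after 2^1)

2^9 = 512. Using exponentiation by squaring, this requires 4 multiplications. The key idea: if the exponent is even, square the half-power; if odd, multiply by the base once.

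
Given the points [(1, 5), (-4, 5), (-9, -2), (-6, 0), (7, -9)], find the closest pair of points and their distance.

Computing all pairwise distances among 5 points:

d((1, 5), (-4, 5)) = 5.0
d((1, 5), (-9, -2)) = 12.2066
d((1, 5), (-6, 0)) = 8.6023
d((1, 5), (7, -9)) = 15.2315
d((-4, 5), (-9, -2)) = 8.6023
d((-4, 5), (-6, 0)) = 5.3852
d((-4, 5), (7, -9)) = 17.8045
d((-9, -2), (-6, 0)) = 3.6056 <-- minimum
d((-9, -2), (7, -9)) = 17.4642
d((-6, 0), (7, -9)) = 15.8114

Closest pair: (-9, -2) and (-6, 0) with distance 3.6056

The closest pair is (-9, -2) and (-6, 0) with Euclidean distance 3.6056. For 5 points, brute-force pairwise comparison is shown above. For large n, the divide-and-conquer algorithm (sort by x, recurse on halves, check the dividing strip) achieves O(n log n).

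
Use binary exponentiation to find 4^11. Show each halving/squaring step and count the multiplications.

Computing 4^11 by squaring (build up from 4^1; each line after the first costs one multiplication):

4^1 = 4
4^2 = (4^1)^2 = 4^2 = 16
4^4 = (4^2)^2 = 16^2 = 256
4^5 = 4 * 4^4 = 4 * 256 = 1024
4^10 = (4^5)^2 = 1024^2 = 1048576
4^11 = 4 * 4^10 = 4 * 1048576 = 4194304

Result: 4194304
Multiplications needed: 5 (5 lines after 4^1)

4^11 = 4194304. Using exponentiation by squaring, this requires 5 multiplications. The key idea: if the exponent is even, square the half-power; if odd, multiply by the base once.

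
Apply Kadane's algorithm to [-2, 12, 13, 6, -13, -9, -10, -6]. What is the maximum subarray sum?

Using Kadane's algorithm on [-2, 12, 13, 6, -13, -9, -10, -6]:

Scanning through the array:
Position 1 (value 12): max_ending_here = 12, max_so_far = 12
Position 2 (value 13): max_ending_here = 25, max_so_far = 25
Position 3 (value 6): max_ending_here = 31, max_so_far = 31
Position 4 (value -13): max_ending_here = 18, max_so_far = 31
Position 5 (value -9): max_ending_here = 9, max_so_far = 31
Position 6 (value -10): max_ending_here = -1, max_so_far = 31
Position 7 (value -6): max_ending_here = -6, max_so_far = 31

Maximum subarray: [12, 13, 6]
Maximum sum: 31

The maximum subarray is [12, 13, 6] with sum 31. This subarray runs from index 1 to index 3.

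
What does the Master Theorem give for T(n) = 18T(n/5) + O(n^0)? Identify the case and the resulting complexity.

Master Theorem for T(n) = 18T(n/5) + O(n^0):

a = 18, b = 5, c = 0
log_b(a) = log_5(18) = 1.7959

Case 1: c = 0 < log_5(18) = 1.7959
T(n) = O(n^(log_5 18))

For T(n) = 18T(n/5) + O(n^0): log_5(18) = 1.7959. This is Case 1 of the Master Theorem (c < log_b(a), work dominated by leaves), giving O(n^(log_5 18)).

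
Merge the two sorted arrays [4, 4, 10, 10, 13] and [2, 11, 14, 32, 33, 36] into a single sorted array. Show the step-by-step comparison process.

Merging process:

Compare 4 vs 2: take 2 from right. Merged: [2]
Compare 4 vs 11: take 4 from left. Merged: [2, 4]
Compare 4 vs 11: take 4 from left. Merged: [2, 4, 4]
Compare 10 vs 11: take 10 from left. Merged: [2, 4, 4, 10]
Compare 10 vs 11: take 10 from left. Merged: [2, 4, 4, 10, 10]
Compare 13 vs 11: take 11 from right. Merged: [2, 4, 4, 10, 10, 11]
Compare 13 vs 14: take 13 from left. Merged: [2, 4, 4, 10, 10, 11, 13]
Append remaining from right: [14, 32, 33, 36]. Merged: [2, 4, 4, 10, 10, 11, 13, 14, 32, 33, 36]

Final merged array: [2, 4, 4, 10, 10, 11, 13, 14, 32, 33, 36]
Total comparisons: 7

The merged array is [2, 4, 4, 10, 10, 11, 13, 14, 32, 33, 36], requiring 7 comparisons. The merge step runs in O(n) time where n is the total number of elements.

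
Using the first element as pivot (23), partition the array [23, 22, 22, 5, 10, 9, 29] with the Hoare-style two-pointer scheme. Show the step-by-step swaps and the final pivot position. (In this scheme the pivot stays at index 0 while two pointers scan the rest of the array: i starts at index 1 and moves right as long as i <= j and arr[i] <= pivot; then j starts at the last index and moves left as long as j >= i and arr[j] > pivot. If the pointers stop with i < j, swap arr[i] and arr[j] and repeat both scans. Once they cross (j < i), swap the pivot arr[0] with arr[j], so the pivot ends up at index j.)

Hoare-style two-pointer partition with pivot = 23:

Initial array: [23, 22, 22, 5, 10, 9, 29]

Pointers start at i = 1, j = 6.
i ends at 6, j ends at 5: the pointers have crossed (j < i), so scanning stops.

Swap pivot arr[0] with arr[5] to place pivot at position 5: [9, 22, 22, 5, 10, 23, 29]
Pivot position: 5

After partitioning with pivot 23, the array becomes [9, 22, 22, 5, 10, 23, 29]. The pivot is placed at index 5. All elements to the left of the pivot are <= 23, and all elements to the right are > 23.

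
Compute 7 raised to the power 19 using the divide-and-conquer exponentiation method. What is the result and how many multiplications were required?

Computing 7^19 by squaring (build up from 7^1; each line after the first costs one multiplication):

7^1 = 7
7^2 = (7^1)^2 = 7^2 = 49
7^4 = (7^2)^2 = 49^2 = 2401
7^8 = (7^4)^2 = 2401^2 = 5764801
7^9 = 7 * 7^8 = 7 * 5764801 = 40353607
7^18 = (7^9)^2 = 40353607^2 = 1628413597910449
7^19 = 7 * 7^18 = 7 * 1628413597910449 = 11398895185373143

Result: 11398895185373143
Multiplications needed: 6 (6 lines after 7^1)

7^19 = 11398895185373143. Using exponentiation by squaring, this requires 6 multiplications. The key idea: if the exponent is even, square the half-power; if odd, multiply by the base once.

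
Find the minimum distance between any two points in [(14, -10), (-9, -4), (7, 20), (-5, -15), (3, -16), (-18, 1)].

Computing all pairwise distances among 6 points:

d((14, -10), (-9, -4)) = 23.7697
d((14, -10), (7, 20)) = 30.8058
d((14, -10), (-5, -15)) = 19.6469
d((14, -10), (3, -16)) = 12.53
d((14, -10), (-18, 1)) = 33.8378
d((-9, -4), (7, 20)) = 28.8444
d((-9, -4), (-5, -15)) = 11.7047
d((-9, -4), (3, -16)) = 16.9706
d((-9, -4), (-18, 1)) = 10.2956
d((7, 20), (-5, -15)) = 37.0
d((7, 20), (3, -16)) = 36.2215
d((7, 20), (-18, 1)) = 31.4006
d((-5, -15), (3, -16)) = 8.0623 <-- minimum
d((-5, -15), (-18, 1)) = 20.6155
d((3, -16), (-18, 1)) = 27.0185

Closest pair: (-5, -15) and (3, -16) with distance 8.0623

The closest pair is (-5, -15) and (3, -16) with Euclidean distance 8.0623. For 6 points, brute-force pairwise comparison is shown above. For large n, the divide-and-conquer algorithm (sort by x, recurse on halves, check the dividing strip) achieves O(n log n).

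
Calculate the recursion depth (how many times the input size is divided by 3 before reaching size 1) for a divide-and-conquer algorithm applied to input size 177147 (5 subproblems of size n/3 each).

For divide and conquer with division factor 3:

Problem sizes at each level:
Level 0: 177147
Level 1: 59049
Level 2: 19683
Level 3: 6561
Level 4: 2187
Level 5: 729
Level 6: 243
Level 7: 81
Level 8: 27
Level 9: 9
Level 10: 3
Level 11: 1

The root is level 0 and the size-1 base case is level 11 (the tree spans levels 0 through 11, i.e. 12 levels counting the root), so the depth is the number of divisions: log_3(177147) = 11

The recursion tree depth is log_3(177147) = 11. At each level, the problem size is divided by 3, so it takes 11 divisions to reduce to a base case of size 1. The algorithm makes 5 recursive calls at each level.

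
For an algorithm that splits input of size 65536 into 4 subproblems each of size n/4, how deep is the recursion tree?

For divide and conquer with division factor 4:

Problem sizes at each level:
Level 0: 65536
Level 1: 16384
Level 2: 4096
Level 3: 1024
Level 4: 256
Level 5: 64
Level 6: 16
Level 7: 4
Level 8: 1

The root is level 0 and the size-1 base case is level 8 (the tree spans levels 0 through 8, i.e. 9 levels counting the root), so the depth is the number of divisions: log_4(65536) = 8

The recursion tree depth is log_4(65536) = 8. At each level, the problem size is divided by 4, so it takes 8 divisions to reduce to a base case of size 1. The algorithm makes 4 recursive calls at each level.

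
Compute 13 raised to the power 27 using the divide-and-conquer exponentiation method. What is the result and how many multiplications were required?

Computing 13^27 by squaring (build up from 13^1; each line after the first costs one multiplication):

13^1 = 13
13^2 = (13^1)^2 = 13^2 = 169
13^3 = 13 * 13^2 = 13 * 169 = 2197
13^6 = (13^3)^2 = 2197^2 = 4826809
13^12 = (13^6)^2 = 4826809^2 = 23298085122481
13^13 = 13 * 13^12 = 13 * 23298085122481 = 302875106592253
13^26 = (13^13)^2 = 302875106592253^2 = 91733330193268616658399616009
13^27 = 13 * 13^26 = 13 * 91733330193268616658399616009 = 1192533292512492016559195008117

Result: 1192533292512492016559195008117
Multiplications needed: 7 (7 lines after 13^1)

13^27 = 1192533292512492016559195008117. Using exponentiation by squaring, this requires 7 multiplications. The key idea: if the exponent is even, square the half-power; if odd, multiply by the base once.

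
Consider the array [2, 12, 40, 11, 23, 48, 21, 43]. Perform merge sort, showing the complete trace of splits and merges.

Merge sort trace:

Split: [2, 12, 40, 11, 23, 48, 21, 43] -> [2, 12, 40, 11] and [23, 48, 21, 43]
  Split: [2, 12, 40, 11] -> [2, 12] and [40, 11]
    Split: [2, 12] -> [2] and [12]
    Merge: [2] + [12] -> [2, 12]
    Split: [40, 11] -> [40] and [11]
    Merge: [40] + [11] -> [11, 40]
  Merge: [2, 12] + [11, 40] -> [2, 11, 12, 40]
  Split: [23, 48, 21, 43] -> [23, 48] and [21, 43]
    Split: [23, 48] -> [23] and [48]
    Merge: [23] + [48] -> [23, 48]
    Split: [21, 43] -> [21] and [43]
    Merge: [21] + [43] -> [21, 43]
  Merge: [23, 48] + [21, 43] -> [21, 23, 43, 48]
Merge: [2, 11, 12, 40] + [21, 23, 43, 48] -> [2, 11, 12, 21, 23, 40, 43, 48]

Final sorted array: [2, 11, 12, 21, 23, 40, 43, 48]

The merge sort proceeds by recursively splitting the array and merging sorted halves.
After all merges, the sorted array is [2, 11, 12, 21, 23, 40, 43, 48].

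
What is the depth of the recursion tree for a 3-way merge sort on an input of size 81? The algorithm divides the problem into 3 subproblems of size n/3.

For divide and conquer with division factor 3:

Problem sizes at each level:
Level 0: 81
Level 1: 27
Level 2: 9
Level 3: 3
Level 4: 1

The root is level 0 and the size-1 base case is level 4 (the tree spans levels 0 through 4, i.e. 5 levels counting the root), so the depth is the number of divisions: log_3(81) = 4

The recursion tree depth is log_3(81) = 4. At each level, the problem size is divided by 3, so it takes 4 divisions to reduce to a base case of size 1. The algorithm makes 3 recursive calls at each level.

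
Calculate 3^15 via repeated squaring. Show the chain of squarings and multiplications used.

Computing 3^15 by squaring (build up from 3^1; each line after the first costs one multiplication):

3^1 = 3
3^2 = (3^1)^2 = 3^2 = 9
3^3 = 3 * 3^2 = 3 * 9 = 27
3^6 = (3^3)^2 = 27^2 = 729
3^7 = 3 * 3^6 = 3 * 729 = 2187
3^14 = (3^7)^2 = 2187^2 = 4782969
3^15 = 3 * 3^14 = 3 * 4782969 = 14348907

Result: 14348907
Multiplications needed: 6 (6 lines after 3^1)

3^15 = 14348907. Using exponentiation by squaring, this requires 6 multiplications. The key idea: if the exponent is even, square the half-power; if odd, multiply by the base once.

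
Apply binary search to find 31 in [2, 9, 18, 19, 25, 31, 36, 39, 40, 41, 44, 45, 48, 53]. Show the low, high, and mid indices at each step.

Binary search for 31 in [2, 9, 18, 19, 25, 31, 36, 39, 40, 41, 44, 45, 48, 53]:

lo=0, hi=13, mid=6, arr[mid]=36 -> 36 > 31, search left half
lo=0, hi=5, mid=2, arr[mid]=18 -> 18 < 31, search right half
lo=3, hi=5, mid=4, arr[mid]=25 -> 25 < 31, search right half
lo=5, hi=5, mid=5, arr[mid]=31 -> Found target at index 5!

Binary search finds 31 at index 5 after 4 comparisons. The search repeatedly halves the search space by comparing with the middle element.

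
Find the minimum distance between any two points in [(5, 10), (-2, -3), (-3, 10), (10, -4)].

Computing all pairwise distances among 4 points:

d((5, 10), (-2, -3)) = 14.7648
d((5, 10), (-3, 10)) = 8.0 <-- minimum
d((5, 10), (10, -4)) = 14.8661
d((-2, -3), (-3, 10)) = 13.0384
d((-2, -3), (10, -4)) = 12.0416
d((-3, 10), (10, -4)) = 19.105

Closest pair: (5, 10) and (-3, 10) with distance 8.0

The closest pair is (5, 10) and (-3, 10) with Euclidean distance 8.0. For 4 points, brute-force pairwise comparison is shown above. For large n, the divide-and-conquer algorithm (sort by x, recurse on halves, check the dividing strip) achieves O(n log n).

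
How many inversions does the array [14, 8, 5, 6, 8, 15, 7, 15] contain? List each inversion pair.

Finding inversions in [14, 8, 5, 6, 8, 15, 7, 15]:

(0, 1): arr[0]=14 > arr[1]=8
(0, 2): arr[0]=14 > arr[2]=5
(0, 3): arr[0]=14 > arr[3]=6
(0, 4): arr[0]=14 > arr[4]=8
(0, 6): arr[0]=14 > arr[6]=7
(1, 2): arr[1]=8 > arr[2]=5
(1, 3): arr[1]=8 > arr[3]=6
(1, 6): arr[1]=8 > arr[6]=7
(4, 6): arr[4]=8 > arr[6]=7
(5, 6): arr[5]=15 > arr[6]=7

Total inversions: 10

The array has 10 inversion(s): (0,1), (0,2), (0,3), (0,4), (0,6), (1,2), (1,3), (1,6), (4,6), (5,6). Each pair (i,j) satisfies i < j and arr[i] > arr[j].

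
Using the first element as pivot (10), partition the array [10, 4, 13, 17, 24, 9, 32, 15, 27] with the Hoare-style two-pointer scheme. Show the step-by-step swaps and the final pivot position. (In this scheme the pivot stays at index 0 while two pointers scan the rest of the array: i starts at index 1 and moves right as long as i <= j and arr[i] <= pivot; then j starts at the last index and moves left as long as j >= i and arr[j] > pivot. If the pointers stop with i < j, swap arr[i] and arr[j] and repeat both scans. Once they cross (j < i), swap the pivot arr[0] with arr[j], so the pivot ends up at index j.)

Hoare-style two-pointer partition with pivot = 10:

Initial array: [10, 4, 13, 17, 24, 9, 32, 15, 27]

Pointers start at i = 1, j = 8.
i stops at index 2 (arr[2]=13 > 10), j stops at index 5 (arr[5]=9 <= 10): swap arr[2] and arr[5], array becomes [10, 4, 9, 17, 24, 13, 32, 15, 27]
i ends at 3, j ends at 2: the pointers have crossed (j < i), so scanning stops.

Swap pivot arr[0] with arr[2] to place pivot at position 2: [9, 4, 10, 17, 24, 13, 32, 15, 27]
Pivot position: 2

After partitioning with pivot 10, the array becomes [9, 4, 10, 17, 24, 13, 32, 15, 27]. The pivot is placed at index 2. All elements to the left of the pivot are <= 10, and all elements to the right are > 10.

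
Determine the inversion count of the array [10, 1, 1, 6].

Finding inversions in [10, 1, 1, 6]:

(0, 1): arr[0]=10 > arr[1]=1
(0, 2): arr[0]=10 > arr[2]=1
(0, 3): arr[0]=10 > arr[3]=6

Total inversions: 3

The array has 3 inversion(s): (0,1), (0,2), (0,3). Each pair (i,j) satisfies i < j and arr[i] > arr[j].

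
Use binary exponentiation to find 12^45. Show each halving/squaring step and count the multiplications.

Computing 12^45 by squaring (build up from 12^1; each line after the first costs one multiplication):

12^1 = 12
12^2 = (12^1)^2 = 12^2 = 144
12^4 = (12^2)^2 = 144^2 = 20736
12^5 = 12 * 12^4 = 12 * 20736 = 248832
12^10 = (12^5)^2 = 248832^2 = 61917364224
12^11 = 12 * 12^10 = 12 * 61917364224 = 743008370688
12^22 = (12^11)^2 = 743008370688^2 = 552061438912436417593344
12^44 = (12^22)^2 = 552061438912436417593344^2 = 304771832334069766392840191887919236168953102336
12^45 = 12 * 12^44 = 12 * 304771832334069766392840191887919236168953102336 = 3657261988008837196714082302655030834027437228032

Result: 3657261988008837196714082302655030834027437228032
Multiplications needed: 8 (8 lines after 12^1)

12^45 = 3657261988008837196714082302655030834027437228032. Using exponentiation by squaring, this requires 8 multiplications. The key idea: if the exponent is even, square the half-power; if odd, multiply by the base once.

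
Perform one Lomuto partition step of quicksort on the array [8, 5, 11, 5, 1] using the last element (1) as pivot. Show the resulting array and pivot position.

Lomuto partition with pivot = 1:

Initial array: [8, 5, 11, 5, 1]

arr[0]=8 > 1: no swap
arr[1]=5 > 1: no swap
arr[2]=11 > 1: no swap
arr[3]=5 > 1: no swap

Place pivot at position 0: [1, 5, 11, 5, 8]
Pivot position: 0

After partitioning with pivot 1, the array becomes [1, 5, 11, 5, 8]. The pivot is placed at index 0. All elements to the left of the pivot are <= 1, and all elements to the right are > 1.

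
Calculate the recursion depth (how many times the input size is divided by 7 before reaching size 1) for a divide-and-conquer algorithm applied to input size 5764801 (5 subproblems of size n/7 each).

For divide and conquer with division factor 7:

Problem sizes at each level:
Level 0: 5764801
Level 1: 823543
Level 2: 117649
Level 3: 16807
Level 4: 2401
Level 5: 343
Level 6: 49
Level 7: 7
Level 8: 1

The root is level 0 and the size-1 base case is level 8 (the tree spans levels 0 through 8, i.e. 9 levels counting the root), so the depth is the number of divisions: log_7(5764801) = 8

The recursion tree depth is log_7(5764801) = 8. At each level, the problem size is divided by 7, so it takes 8 divisions to reduce to a base case of size 1. The algorithm makes 5 recursive calls at each level.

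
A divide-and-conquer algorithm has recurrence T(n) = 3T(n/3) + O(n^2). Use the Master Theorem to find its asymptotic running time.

Master Theorem for T(n) = 3T(n/3) + O(n^2):

a = 3, b = 3, c = 2
log_b(a) = log_3(3) = 1.0000

Case 3: c = 2 > log_3(3) = 1.0000
T(n) = O(n^2) = O(n^2)

For T(n) = 3T(n/3) + O(n^2): log_3(3) = 1.0000. This is Case 3 of the Master Theorem (c > log_b(a), work dominated by root), giving O(n^2).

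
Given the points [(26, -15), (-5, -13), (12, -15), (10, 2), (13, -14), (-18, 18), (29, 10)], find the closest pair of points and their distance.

Computing all pairwise distances among 7 points:

d((26, -15), (-5, -13)) = 31.0644
d((26, -15), (12, -15)) = 14.0
d((26, -15), (10, 2)) = 23.3452
d((26, -15), (13, -14)) = 13.0384
d((26, -15), (-18, 18)) = 55.0
d((26, -15), (29, 10)) = 25.1794
d((-5, -13), (12, -15)) = 17.1172
d((-5, -13), (10, 2)) = 21.2132
d((-5, -13), (13, -14)) = 18.0278
d((-5, -13), (-18, 18)) = 33.6155
d((-5, -13), (29, 10)) = 41.0488
d((12, -15), (10, 2)) = 17.1172
d((12, -15), (13, -14)) = 1.4142 <-- minimum
d((12, -15), (-18, 18)) = 44.5982
d((12, -15), (29, 10)) = 30.2324
d((10, 2), (13, -14)) = 16.2788
d((10, 2), (-18, 18)) = 32.249
d((10, 2), (29, 10)) = 20.6155
d((13, -14), (-18, 18)) = 44.5533
d((13, -14), (29, 10)) = 28.8444
d((-18, 18), (29, 10)) = 47.676

Closest pair: (12, -15) and (13, -14) with distance 1.4142

The closest pair is (12, -15) and (13, -14) with Euclidean distance 1.4142. For 7 points, brute-force pairwise comparison is shown above. For large n, the divide-and-conquer algorithm (sort by x, recurse on halves, check the dividing strip) achieves O(n log n).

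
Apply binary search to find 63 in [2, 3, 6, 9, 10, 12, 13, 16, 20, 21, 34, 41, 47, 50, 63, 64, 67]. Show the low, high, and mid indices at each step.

Binary search for 63 in [2, 3, 6, 9, 10, 12, 13, 16, 20, 21, 34, 41, 47, 50, 63, 64, 67]:

lo=0, hi=16, mid=8, arr[mid]=20 -> 20 < 63, search right half
lo=9, hi=16, mid=12, arr[mid]=47 -> 47 < 63, search right half
lo=13, hi=16, mid=14, arr[mid]=63 -> Found target at index 14!

Binary search finds 63 at index 14 after 3 comparisons. The search repeatedly halves the search space by comparing with the middle element.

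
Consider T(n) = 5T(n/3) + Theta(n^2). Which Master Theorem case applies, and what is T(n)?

Master Theorem for T(n) = 5T(n/3) + O(n^2):

a = 5, b = 3, c = 2
log_b(a) = log_3(5) = 1.4650

Case 3: c = 2 > log_3(5) = 1.4650
T(n) = O(n^2) = O(n^2)

For T(n) = 5T(n/3) + O(n^2): log_3(5) = 1.4650. This is Case 3 of the Master Theorem (c > log_b(a), work dominated by root), giving O(n^2).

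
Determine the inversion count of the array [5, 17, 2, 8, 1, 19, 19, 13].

Finding inversions in [5, 17, 2, 8, 1, 19, 19, 13]:

(0, 2): arr[0]=5 > arr[2]=2
(0, 4): arr[0]=5 > arr[4]=1
(1, 2): arr[1]=17 > arr[2]=2
(1, 3): arr[1]=17 > arr[3]=8
(1, 4): arr[1]=17 > arr[4]=1
(1, 7): arr[1]=17 > arr[7]=13
(2, 4): arr[2]=2 > arr[4]=1
(3, 4): arr[3]=8 > arr[4]=1
(5, 7): arr[5]=19 > arr[7]=13
(6, 7): arr[6]=19 > arr[7]=13

Total inversions: 10

The array has 10 inversion(s): (0,2), (0,4), (1,2), (1,3), (1,4), (1,7), (2,4), (3,4), (5,7), (6,7). Each pair (i,j) satisfies i < j and arr[i] > arr[j].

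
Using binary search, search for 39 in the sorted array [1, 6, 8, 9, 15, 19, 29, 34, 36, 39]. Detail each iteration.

Binary search for 39 in [1, 6, 8, 9, 15, 19, 29, 34, 36, 39]:

lo=0, hi=9, mid=4, arr[mid]=15 -> 15 < 39, search right half
lo=5, hi=9, mid=7, arr[mid]=34 -> 34 < 39, search right half
lo=8, hi=9, mid=8, arr[mid]=36 -> 36 < 39, search right half
lo=9, hi=9, mid=9, arr[mid]=39 -> Found target at index 9!

Binary search finds 39 at index 9 after 4 comparisons. The search repeatedly halves the search space by comparing with the middle element.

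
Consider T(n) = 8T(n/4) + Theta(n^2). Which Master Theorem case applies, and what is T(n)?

Master Theorem for T(n) = 8T(n/4) + O(n^2):

a = 8, b = 4, c = 2
log_b(a) = log_4(8) = 1.5000

Case 3: c = 2 > log_4(8) = 1.5000
T(n) = O(n^2) = O(n^2)

For T(n) = 8T(n/4) + O(n^2): log_4(8) = 1.5000. This is Case 3 of the Master Theorem (c > log_b(a), work dominated by root), giving O(n^2).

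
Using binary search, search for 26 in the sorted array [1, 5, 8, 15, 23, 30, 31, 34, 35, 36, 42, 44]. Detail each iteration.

Binary search for 26 in [1, 5, 8, 15, 23, 30, 31, 34, 35, 36, 42, 44]:

lo=0, hi=11, mid=5, arr[mid]=30 -> 30 > 26, search left half
lo=0, hi=4, mid=2, arr[mid]=8 -> 8 < 26, search right half
lo=3, hi=4, mid=3, arr[mid]=15 -> 15 < 26, search right half
lo=4, hi=4, mid=4, arr[mid]=23 -> 23 < 26, search right half
lo=5 > hi=4, target 26 not found

Binary search determines that 26 is not in the array after 4 comparisons. The search space was exhausted without finding the target.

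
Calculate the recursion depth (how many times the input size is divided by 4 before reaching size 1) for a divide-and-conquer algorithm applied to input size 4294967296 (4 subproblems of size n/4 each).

For divide and conquer with division factor 4:

Problem sizes at each level:
Level 0: 4294967296
Level 1: 1073741824
Level 2: 268435456
Level 3: 67108864
Level 4: 16777216
Level 5: 4194304
Level 6: 1048576
Level 7: 262144
Level 8: 65536
Level 9: 16384
Level 10: 4096
Level 11: 1024
Level 12: 256
Level 13: 64
Level 14: 16
Level 15: 4
Level 16: 1

The root is level 0 and the size-1 base case is level 16 (the tree spans levels 0 through 16, i.e. 17 levels counting the root), so the depth is the number of divisions: log_4(4294967296) = 16

The recursion tree depth is log_4(4294967296) = 16. At each level, the problem size is divided by 4, so it takes 16 divisions to reduce to a base case of size 1. The algorithm makes 4 recursive calls at each level.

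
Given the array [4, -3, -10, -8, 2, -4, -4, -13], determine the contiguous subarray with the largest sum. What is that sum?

Using Kadane's algorithm on [4, -3, -10, -8, 2, -4, -4, -13]:

Scanning through the array:
Position 1 (value -3): max_ending_here = 1, max_so_far = 4
Position 2 (value -10): max_ending_here = -9, max_so_far = 4
Position 3 (value -8): max_ending_here = -8, max_so_far = 4
Position 4 (value 2): max_ending_here = 2, max_so_far = 4
Position 5 (value -4): max_ending_here = -2, max_so_far = 4
Position 6 (value -4): max_ending_here = -4, max_so_far = 4
Position 7 (value -13): max_ending_here = -13, max_so_far = 4

Maximum subarray: [4]
Maximum sum: 4

The maximum subarray is [4] with sum 4. This subarray runs from index 0 to index 0.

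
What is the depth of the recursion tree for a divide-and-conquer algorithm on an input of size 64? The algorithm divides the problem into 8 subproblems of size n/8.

For divide and conquer with division factor 8:

Problem sizes at each level:
Level 0: 64
Level 1: 8
Level 2: 1

The root is level 0 and the size-1 base case is level 2 (the tree spans levels 0 through 2, i.e. 3 levels counting the root), so the depth is the number of divisions: log_8(64) = 2

The recursion tree depth is log_8(64) = 2. At each level, the problem size is divided by 8, so it takes 2 divisions to reduce to a base case of size 1. The algorithm makes 8 recursive calls at each level.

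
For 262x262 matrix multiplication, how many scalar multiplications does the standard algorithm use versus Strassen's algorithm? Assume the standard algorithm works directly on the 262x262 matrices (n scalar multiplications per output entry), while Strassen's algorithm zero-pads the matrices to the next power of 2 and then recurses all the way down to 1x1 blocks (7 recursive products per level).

Matrix multiplication for 262x262 matrices:

Strassen's algorithm requires power-of-2 dimensions. Pad 262x262 to 512x512 (next power of 2).

Standard algorithm: 262^3 = 17984728 multiplications
Strassen's algorithm: 7^(log2(512)) = 7^9 = 40353607 multiplications
Difference: 17984728 - 40353607 = -22368879 (Strassen uses MORE here due to padding overhead — for small or just-over-power-of-2 n, padding can outweigh the per-level savings)

Standard: 17984728 multiplications (262^3). Strassen: 40353607 multiplications (7^9, after padding to 512x512). Strassen reduces 8 recursive multiplications to 7 at each level.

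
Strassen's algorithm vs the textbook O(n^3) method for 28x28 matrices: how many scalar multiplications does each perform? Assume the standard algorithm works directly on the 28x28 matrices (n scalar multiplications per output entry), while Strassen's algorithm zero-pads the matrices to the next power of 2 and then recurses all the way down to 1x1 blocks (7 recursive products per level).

Matrix multiplication for 28x28 matrices:

Strassen's algorithm requires power-of-2 dimensions. Pad 28x28 to 32x32 (next power of 2).

Standard algorithm: 28^3 = 21952 multiplications
Strassen's algorithm: 7^(log2(32)) = 7^5 = 16807 multiplications
Savings: 21952 - 16807 = 5145 multiplications

Standard: 21952 multiplications (28^3). Strassen: 16807 multiplications (7^5, after padding to 32x32). Strassen reduces 8 recursive multiplications to 7 at each level.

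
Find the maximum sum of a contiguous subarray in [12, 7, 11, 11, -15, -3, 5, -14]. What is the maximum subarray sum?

Using Kadane's algorithm on [12, 7, 11, 11, -15, -3, 5, -14]:

Scanning through the array:
Position 1 (value 7): max_ending_here = 19, max_so_far = 19
Position 2 (value 11): max_ending_here = 30, max_so_far = 30
Position 3 (value 11): max_ending_here = 41, max_so_far = 41
Position 4 (value -15): max_ending_here = 26, max_so_far = 41
Position 5 (value -3): max_ending_here = 23, max_so_far = 41
Position 6 (value 5): max_ending_here = 28, max_so_far = 41
Position 7 (value -14): max_ending_here = 14, max_so_far = 41

Maximum subarray: [12, 7, 11, 11]
Maximum sum: 41

The maximum subarray is [12, 7, 11, 11] with sum 41. This subarray runs from index 0 to index 3.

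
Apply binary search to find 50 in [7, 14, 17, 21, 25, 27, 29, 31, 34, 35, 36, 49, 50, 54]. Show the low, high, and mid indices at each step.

Binary search for 50 in [7, 14, 17, 21, 25, 27, 29, 31, 34, 35, 36, 49, 50, 54]:

lo=0, hi=13, mid=6, arr[mid]=29 -> 29 < 50, search right half
lo=7, hi=13, mid=10, arr[mid]=36 -> 36 < 50, search right half
lo=11, hi=13, mid=12, arr[mid]=50 -> Found target at index 12!

Binary search finds 50 at index 12 after 3 comparisons. The search repeatedly halves the search space by comparing with the middle element.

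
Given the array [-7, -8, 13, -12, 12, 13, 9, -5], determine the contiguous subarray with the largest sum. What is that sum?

Using Kadane's algorithm on [-7, -8, 13, -12, 12, 13, 9, -5]:

Scanning through the array:
Position 1 (value -8): max_ending_here = -8, max_so_far = -7
Position 2 (value 13): max_ending_here = 13, max_so_far = 13
Position 3 (value -12): max_ending_here = 1, max_so_far = 13
Position 4 (value 12): max_ending_here = 13, max_so_far = 13
Position 5 (value 13): max_ending_here = 26, max_so_far = 26
Position 6 (value 9): max_ending_here = 35, max_so_far = 35
Position 7 (value -5): max_ending_here = 30, max_so_far = 35

Maximum subarray: [13, -12, 12, 13, 9]
Maximum sum: 35

The maximum subarray is [13, -12, 12, 13, 9] with sum 35. This subarray runs from index 2 to index 6.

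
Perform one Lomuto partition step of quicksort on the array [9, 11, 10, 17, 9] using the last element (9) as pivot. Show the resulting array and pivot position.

Lomuto partition with pivot = 9:

Initial array: [9, 11, 10, 17, 9]

arr[0]=9 <= 9: swap with position 0, array becomes [9, 11, 10, 17, 9]
arr[1]=11 > 9: no swap
arr[2]=10 > 9: no swap
arr[3]=17 > 9: no swap

Place pivot at position 1: [9, 9, 10, 17, 11]
Pivot position: 1

After partitioning with pivot 9, the array becomes [9, 9, 10, 17, 11]. The pivot is placed at index 1. All elements to the left of the pivot are <= 9, and all elements to the right are > 9.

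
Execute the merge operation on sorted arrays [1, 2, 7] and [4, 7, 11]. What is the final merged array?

Merging process:

Compare 1 vs 4: take 1 from left. Merged: [1]
Compare 2 vs 4: take 2 from left. Merged: [1, 2]
Compare 7 vs 4: take 4 from right. Merged: [1, 2, 4]
Compare 7 vs 7: take 7 from left. Merged: [1, 2, 4, 7]
Append remaining from right: [7, 11]. Merged: [1, 2, 4, 7, 7, 11]

Final merged array: [1, 2, 4, 7, 7, 11]
Total comparisons: 4

The merged array is [1, 2, 4, 7, 7, 11], requiring 4 comparisons. The merge step runs in O(n) time where n is the total number of elements.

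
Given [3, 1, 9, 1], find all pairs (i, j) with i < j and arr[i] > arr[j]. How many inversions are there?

Finding inversions in [3, 1, 9, 1]:

(0, 1): arr[0]=3 > arr[1]=1
(0, 3): arr[0]=3 > arr[3]=1
(2, 3): arr[2]=9 > arr[3]=1

Total inversions: 3

The array has 3 inversion(s): (0,1), (0,3), (2,3). Each pair (i,j) satisfies i < j and arr[i] > arr[j].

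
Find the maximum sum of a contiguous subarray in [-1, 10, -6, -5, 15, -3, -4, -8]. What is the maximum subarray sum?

Using Kadane's algorithm on [-1, 10, -6, -5, 15, -3, -4, -8]:

Scanning through the array:
Position 1 (value 10): max_ending_here = 10, max_so_far = 10
Position 2 (value -6): max_ending_here = 4, max_so_far = 10
Position 3 (value -5): max_ending_here = -1, max_so_far = 10
Position 4 (value 15): max_ending_here = 15, max_so_far = 15
Position 5 (value -3): max_ending_here = 12, max_so_far = 15
Position 6 (value -4): max_ending_here = 8, max_so_far = 15
Position 7 (value -8): max_ending_here = 0, max_so_far = 15

Maximum subarray: [15]
Maximum sum: 15

The maximum subarray is [15] with sum 15. This subarray runs from index 4 to index 4.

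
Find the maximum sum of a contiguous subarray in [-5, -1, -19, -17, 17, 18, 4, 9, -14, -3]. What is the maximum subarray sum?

Using Kadane's algorithm on [-5, -1, -19, -17, 17, 18, 4, 9, -14, -3]:

Scanning through the array:
Position 1 (value -1): max_ending_here = -1, max_so_far = -1
Position 2 (value -19): max_ending_here = -19, max_so_far = -1
Position 3 (value -17): max_ending_here = -17, max_so_far = -1
Position 4 (value 17): max_ending_here = 17, max_so_far = 17
Position 5 (value 18): max_ending_here = 35, max_so_far = 35
Position 6 (value 4): max_ending_here = 39, max_so_far = 39
Position 7 (value 9): max_ending_here = 48, max_so_far = 48
Position 8 (value -14): max_ending_here = 34, max_so_far = 48
Position 9 (value -3): max_ending_here = 31, max_so_far = 48

Maximum subarray: [17, 18, 4, 9]
Maximum sum: 48

The maximum subarray is [17, 18, 4, 9] with sum 48. This subarray runs from index 4 to index 7.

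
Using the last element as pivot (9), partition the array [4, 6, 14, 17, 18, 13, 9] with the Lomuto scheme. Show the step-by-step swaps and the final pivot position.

Lomuto partition with pivot = 9:

Initial array: [4, 6, 14, 17, 18, 13, 9]

arr[0]=4 <= 9: swap with position 0, array becomes [4, 6, 14, 17, 18, 13, 9]
arr[1]=6 <= 9: swap with position 1, array becomes [4, 6, 14, 17, 18, 13, 9]
arr[2]=14 > 9: no swap
arr[3]=17 > 9: no swap
arr[4]=18 > 9: no swap
arr[5]=13 > 9: no swap

Place pivot at position 2: [4, 6, 9, 17, 18, 13, 14]
Pivot position: 2

After partitioning with pivot 9, the array becomes [4, 6, 9, 17, 18, 13, 14]. The pivot is placed at index 2. All elements to the left of the pivot are <= 9, and all elements to the right are > 9.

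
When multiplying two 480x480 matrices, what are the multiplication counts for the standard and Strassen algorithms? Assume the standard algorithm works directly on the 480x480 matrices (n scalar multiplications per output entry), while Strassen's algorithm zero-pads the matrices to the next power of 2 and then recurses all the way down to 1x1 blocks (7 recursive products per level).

Matrix multiplication for 480x480 matrices:

Strassen's algorithm requires power-of-2 dimensions. Pad 480x480 to 512x512 (next power of 2).

Standard algorithm: 480^3 = 110592000 multiplications
Strassen's algorithm: 7^(log2(512)) = 7^9 = 40353607 multiplications
Savings: 110592000 - 40353607 = 70238393 multiplications

Standard: 110592000 multiplications (480^3). Strassen: 40353607 multiplications (7^9, after padding to 512x512). Strassen reduces 8 recursive multiplications to 7 at each level.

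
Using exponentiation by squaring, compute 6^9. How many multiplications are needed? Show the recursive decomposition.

Computing 6^9 by squaring (build up from 6^1; each line after the first costs one multiplication):

6^1 = 6
6^2 = (6^1)^2 = 6^2 = 36
6^4 = (6^2)^2 = 36^2 = 1296
6^8 = (6^4)^2 = 1296^2 = 1679616
6^9 = 6 * 6^8 = 6 * 1679616 = 10077696

Result: 10077696
Multiplications needed: 4 (4 lines after 6^1)

6^9 = 10077696. Using exponentiation by squaring, this requires 4 multiplications. The key idea: if the exponent is even, square the half-power; if odd, multiply by the base once.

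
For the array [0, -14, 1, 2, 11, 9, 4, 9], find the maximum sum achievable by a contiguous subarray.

Using Kadane's algorithm on [0, -14, 1, 2, 11, 9, 4, 9]:

Scanning through the array:
Position 1 (value -14): max_ending_here = -14, max_so_far = 0
Position 2 (value 1): max_ending_here = 1, max_so_far = 1
Position 3 (value 2): max_ending_here = 3, max_so_far = 3
Position 4 (value 11): max_ending_here = 14, max_so_far = 14
Position 5 (value 9): max_ending_here = 23, max_so_far = 23
Position 6 (value 4): max_ending_here = 27, max_so_far = 27
Position 7 (value 9): max_ending_here = 36, max_so_far = 36

Maximum subarray: [1, 2, 11, 9, 4, 9]
Maximum sum: 36

The maximum subarray is [1, 2, 11, 9, 4, 9] with sum 36. This subarray runs from index 2 to index 7.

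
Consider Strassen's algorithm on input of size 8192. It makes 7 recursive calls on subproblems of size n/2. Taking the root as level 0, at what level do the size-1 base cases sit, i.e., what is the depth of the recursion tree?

For divide and conquer with division factor 2:

Problem sizes at each level:
Level 0: 8192
Level 1: 4096
Level 2: 2048
Level 3: 1024
Level 4: 512
Level 5: 256
Level 6: 128
Level 7: 64
Level 8: 32
Level 9: 16
Level 10: 8
Level 11: 4
Level 12: 2
Level 13: 1

The root is level 0 and the size-1 base case is level 13 (the tree spans levels 0 through 13, i.e. 14 levels counting the root), so the depth is the number of divisions: log_2(8192) = 13

The recursion tree depth is log_2(8192) = 13. At each level, the problem size is divided by 2, so it takes 13 divisions to reduce to a base case of size 1. The algorithm makes 7 recursive calls at each level.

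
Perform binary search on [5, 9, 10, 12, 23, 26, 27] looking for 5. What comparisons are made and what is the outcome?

Binary search for 5 in [5, 9, 10, 12, 23, 26, 27]:

lo=0, hi=6, mid=3, arr[mid]=12 -> 12 > 5, search left half
lo=0, hi=2, mid=1, arr[mid]=9 -> 9 > 5, search left half
lo=0, hi=0, mid=0, arr[mid]=5 -> Found target at index 0!

Binary search finds 5 at index 0 after 3 comparisons. The search repeatedly halves the search space by comparing with the middle element.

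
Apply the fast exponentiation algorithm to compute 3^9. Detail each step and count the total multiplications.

Computing 3^9 by squaring (build up from 3^1; each line after the first costs one multiplication):

3^1 = 3
3^2 = (3^1)^2 = 3^2 = 9
3^4 = (3^2)^2 = 9^2 = 81
3^8 = (3^4)^2 = 81^2 = 6561
3^9 = 3 * 3^8 = 3 * 6561 = 19683

Result: 19683
Multiplications needed: 4 (4 lines after 3^1)

3^9 = 19683. Using exponentiation by squaring, this requires 4 multiplications. The key idea: if the exponent is even, square the half-power; if odd, multiply by the base once.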